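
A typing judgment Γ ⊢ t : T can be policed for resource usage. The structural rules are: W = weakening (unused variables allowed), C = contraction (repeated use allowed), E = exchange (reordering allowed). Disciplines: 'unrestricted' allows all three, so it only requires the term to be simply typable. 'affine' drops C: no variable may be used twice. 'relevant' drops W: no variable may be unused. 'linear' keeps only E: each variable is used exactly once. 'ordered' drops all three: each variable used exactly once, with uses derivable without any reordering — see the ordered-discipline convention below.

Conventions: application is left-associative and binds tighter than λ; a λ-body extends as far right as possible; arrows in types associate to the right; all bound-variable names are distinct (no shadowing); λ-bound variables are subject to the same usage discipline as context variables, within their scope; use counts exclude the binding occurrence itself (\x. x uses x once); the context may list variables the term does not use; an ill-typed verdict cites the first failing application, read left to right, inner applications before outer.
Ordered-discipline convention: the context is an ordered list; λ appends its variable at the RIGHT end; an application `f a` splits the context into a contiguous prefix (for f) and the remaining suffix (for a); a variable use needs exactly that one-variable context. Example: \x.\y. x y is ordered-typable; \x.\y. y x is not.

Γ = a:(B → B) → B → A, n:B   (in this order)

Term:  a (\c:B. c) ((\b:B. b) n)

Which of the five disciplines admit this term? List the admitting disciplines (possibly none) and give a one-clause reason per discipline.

admitting disciplines: ordered, linear, affine, relevant, unrestricted
usage: a=1, n=1, c (λ-bound)=1, b (λ-bound)=1
use order (left to right): a, c, b, n
typing: well-typed at A
ordered: ✓, single-use (a, n, c, b), ordered derivation ok
linear: ✓, each of a, n, c, b used exactly once
affine: ✓, at most one use each (a, n, c, b)
relevant: ✓, every one of a, n, c, b appears
unrestricted: ✓, typability at A is all that's needed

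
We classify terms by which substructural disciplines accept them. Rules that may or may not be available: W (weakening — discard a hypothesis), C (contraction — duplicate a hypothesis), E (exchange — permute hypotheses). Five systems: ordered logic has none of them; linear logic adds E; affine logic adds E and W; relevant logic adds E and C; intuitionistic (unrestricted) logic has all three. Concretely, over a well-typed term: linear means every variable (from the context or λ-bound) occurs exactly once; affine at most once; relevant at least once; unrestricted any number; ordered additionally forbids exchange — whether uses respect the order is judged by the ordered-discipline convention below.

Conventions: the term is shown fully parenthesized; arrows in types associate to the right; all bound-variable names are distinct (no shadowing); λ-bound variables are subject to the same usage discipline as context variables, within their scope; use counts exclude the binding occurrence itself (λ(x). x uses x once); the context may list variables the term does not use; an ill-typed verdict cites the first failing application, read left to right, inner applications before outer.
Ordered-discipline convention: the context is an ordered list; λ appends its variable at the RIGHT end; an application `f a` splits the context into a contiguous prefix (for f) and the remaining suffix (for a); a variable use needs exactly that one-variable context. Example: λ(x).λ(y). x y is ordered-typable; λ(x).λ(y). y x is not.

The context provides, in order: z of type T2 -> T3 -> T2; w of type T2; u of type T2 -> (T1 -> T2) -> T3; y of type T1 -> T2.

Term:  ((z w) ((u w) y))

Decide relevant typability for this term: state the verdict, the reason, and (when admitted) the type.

yes — none of z, w, u, y goes unused; term : T2
counts: z: 1; w: 2; u: 1; y: 1
uses in reading order: z, w, u, w, y
typing: the term checks, with type T2
summary: ordered ✗, linear ✗, affine ✗, relevant ✓, unrestricted ✓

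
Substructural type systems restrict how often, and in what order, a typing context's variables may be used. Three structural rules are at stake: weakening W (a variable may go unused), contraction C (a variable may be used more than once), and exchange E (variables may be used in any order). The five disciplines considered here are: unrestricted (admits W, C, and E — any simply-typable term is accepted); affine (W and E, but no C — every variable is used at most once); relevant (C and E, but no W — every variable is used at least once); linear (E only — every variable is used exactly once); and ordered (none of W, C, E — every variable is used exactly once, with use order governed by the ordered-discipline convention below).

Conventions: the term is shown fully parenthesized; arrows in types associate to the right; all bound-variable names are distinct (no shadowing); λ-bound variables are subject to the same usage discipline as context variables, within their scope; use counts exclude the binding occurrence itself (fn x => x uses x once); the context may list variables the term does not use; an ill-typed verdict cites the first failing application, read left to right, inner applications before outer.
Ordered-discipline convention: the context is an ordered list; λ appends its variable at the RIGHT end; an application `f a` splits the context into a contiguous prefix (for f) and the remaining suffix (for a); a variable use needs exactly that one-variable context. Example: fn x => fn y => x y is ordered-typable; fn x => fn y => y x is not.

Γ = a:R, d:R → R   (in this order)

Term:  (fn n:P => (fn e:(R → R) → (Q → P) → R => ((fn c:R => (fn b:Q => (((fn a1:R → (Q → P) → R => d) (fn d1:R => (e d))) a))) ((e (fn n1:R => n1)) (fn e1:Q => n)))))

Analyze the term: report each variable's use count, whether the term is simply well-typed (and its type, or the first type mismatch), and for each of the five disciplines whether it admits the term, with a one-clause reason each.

counts: a=1, d=2, n (bound)=1, e (bound)=2, c (bound)=0, b (bound)=0, a1 (bound)=0, d1 (bound)=0, n1 (bound)=1, e1 (bound)=0
uses in reading order: d, e, d, a, e, n1, n
typing: well-typed — term : P → ((R → R) → (Q → P) → R) → Q → R
ordered: ✗ — repeated use of d ×2, e ×2; c, b, a1, d1, e1 left unused
linear: ✗ — repeated use of d ×2, e ×2; c, b, a1, d1, e1 left unused
affine: ✗ — repeated use of d ×2, e ×2
relevant: ✗ — c, b, a1, d1, e1 left unused
unrestricted: ✓ — typability at P → ((R → R) → (Q → P) → R) → Q → R is all that's needed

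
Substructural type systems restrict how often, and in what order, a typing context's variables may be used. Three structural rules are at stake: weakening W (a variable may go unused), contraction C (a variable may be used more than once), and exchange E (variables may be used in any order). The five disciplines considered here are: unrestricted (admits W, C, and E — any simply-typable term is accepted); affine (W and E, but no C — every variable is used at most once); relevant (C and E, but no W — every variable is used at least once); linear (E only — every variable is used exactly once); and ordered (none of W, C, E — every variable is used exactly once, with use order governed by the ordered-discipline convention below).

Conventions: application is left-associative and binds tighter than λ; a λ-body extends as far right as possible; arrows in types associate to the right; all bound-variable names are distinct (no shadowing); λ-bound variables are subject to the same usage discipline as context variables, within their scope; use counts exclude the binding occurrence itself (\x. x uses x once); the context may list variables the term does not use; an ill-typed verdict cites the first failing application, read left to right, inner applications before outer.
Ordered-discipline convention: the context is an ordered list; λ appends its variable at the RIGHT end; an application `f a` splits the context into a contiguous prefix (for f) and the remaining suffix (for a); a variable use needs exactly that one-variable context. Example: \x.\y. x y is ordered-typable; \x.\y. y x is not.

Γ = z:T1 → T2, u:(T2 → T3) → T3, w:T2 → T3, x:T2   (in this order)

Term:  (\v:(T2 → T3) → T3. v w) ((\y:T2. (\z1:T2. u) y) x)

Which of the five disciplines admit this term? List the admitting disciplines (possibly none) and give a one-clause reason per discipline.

admitted by: affine, unrestricted
usage: z ×0; u ×1; w ×1; x ×1; v [bound] ×1; y [bound] ×1; z1 [bound] ×0
use order (left to right): v, w, u, y, x
typing: well-typed at T3
ordered ✗ (unused: z, z1 — weakening required)
linear ✗ (unused: z, z1 — weakening required)
affine ✓ (no duplicate uses among z, u, w, x, v, y, z1)
relevant ✗ (unused: z, z1 — weakening required)
unrestricted ✓ (typability at T3 is all that's needed)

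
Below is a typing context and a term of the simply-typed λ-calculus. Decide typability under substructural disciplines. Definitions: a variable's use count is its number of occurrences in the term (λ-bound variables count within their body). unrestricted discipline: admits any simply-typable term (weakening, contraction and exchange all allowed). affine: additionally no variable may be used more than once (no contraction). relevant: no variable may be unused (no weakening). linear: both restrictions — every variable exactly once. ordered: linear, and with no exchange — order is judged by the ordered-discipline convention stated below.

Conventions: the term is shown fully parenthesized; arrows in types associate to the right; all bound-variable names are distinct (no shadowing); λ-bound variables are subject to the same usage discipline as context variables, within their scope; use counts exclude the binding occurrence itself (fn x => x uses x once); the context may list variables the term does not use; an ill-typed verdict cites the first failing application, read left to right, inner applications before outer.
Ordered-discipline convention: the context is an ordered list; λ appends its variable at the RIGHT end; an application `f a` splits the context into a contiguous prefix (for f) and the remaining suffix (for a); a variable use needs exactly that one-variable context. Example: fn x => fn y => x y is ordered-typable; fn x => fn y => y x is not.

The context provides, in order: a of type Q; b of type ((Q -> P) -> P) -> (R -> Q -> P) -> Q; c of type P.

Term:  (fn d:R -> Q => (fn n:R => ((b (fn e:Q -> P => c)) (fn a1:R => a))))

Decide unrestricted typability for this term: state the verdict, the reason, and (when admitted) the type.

no — the type mismatch rejects it
counts: a: 1, b: 1, c: 1, d [bound]: 0, n [bound]: 0, e [bound]: 0, a1 [bound]: 0
order of uses: b, c, a
typing: ill-typed: a function awaiting R -> Q -> P gets R -> Q
across the five disciplines: ordered ✗; linear ✗; affine ✗; relevant ✗; unrestricted ✗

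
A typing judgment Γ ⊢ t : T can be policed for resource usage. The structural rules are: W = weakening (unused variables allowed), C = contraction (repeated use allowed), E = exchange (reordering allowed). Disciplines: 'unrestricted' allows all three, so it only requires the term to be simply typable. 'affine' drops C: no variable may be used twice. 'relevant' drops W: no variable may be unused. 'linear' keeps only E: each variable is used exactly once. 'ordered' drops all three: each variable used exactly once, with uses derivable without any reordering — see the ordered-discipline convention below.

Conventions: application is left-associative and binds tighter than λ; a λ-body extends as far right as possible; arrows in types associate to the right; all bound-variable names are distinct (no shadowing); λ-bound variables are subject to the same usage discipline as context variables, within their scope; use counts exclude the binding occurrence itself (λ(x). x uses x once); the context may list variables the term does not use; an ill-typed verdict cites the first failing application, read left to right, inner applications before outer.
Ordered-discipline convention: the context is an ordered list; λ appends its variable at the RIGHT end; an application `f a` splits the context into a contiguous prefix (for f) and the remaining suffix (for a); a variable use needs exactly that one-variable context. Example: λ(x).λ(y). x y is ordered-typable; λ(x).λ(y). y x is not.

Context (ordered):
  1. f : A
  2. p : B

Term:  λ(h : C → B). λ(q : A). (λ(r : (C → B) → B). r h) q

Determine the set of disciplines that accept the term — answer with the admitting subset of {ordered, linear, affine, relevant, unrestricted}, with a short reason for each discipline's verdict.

admitted by: none
use counts: f: 0×; p: 0×; h [bound]: 1×; q [bound]: 1×; r [bound]: 1×
use order (left to right): r, h, q
typing: ill-typed: argument of type A where (C → B) → B is required
ordered: ✗ — fails simple typing
linear: ✗ — a type mismatch blocks all five
affine: ✗ — the type mismatch rejects it
relevant: ✗ — not simply typable
unrestricted: ✗ — fails simple typing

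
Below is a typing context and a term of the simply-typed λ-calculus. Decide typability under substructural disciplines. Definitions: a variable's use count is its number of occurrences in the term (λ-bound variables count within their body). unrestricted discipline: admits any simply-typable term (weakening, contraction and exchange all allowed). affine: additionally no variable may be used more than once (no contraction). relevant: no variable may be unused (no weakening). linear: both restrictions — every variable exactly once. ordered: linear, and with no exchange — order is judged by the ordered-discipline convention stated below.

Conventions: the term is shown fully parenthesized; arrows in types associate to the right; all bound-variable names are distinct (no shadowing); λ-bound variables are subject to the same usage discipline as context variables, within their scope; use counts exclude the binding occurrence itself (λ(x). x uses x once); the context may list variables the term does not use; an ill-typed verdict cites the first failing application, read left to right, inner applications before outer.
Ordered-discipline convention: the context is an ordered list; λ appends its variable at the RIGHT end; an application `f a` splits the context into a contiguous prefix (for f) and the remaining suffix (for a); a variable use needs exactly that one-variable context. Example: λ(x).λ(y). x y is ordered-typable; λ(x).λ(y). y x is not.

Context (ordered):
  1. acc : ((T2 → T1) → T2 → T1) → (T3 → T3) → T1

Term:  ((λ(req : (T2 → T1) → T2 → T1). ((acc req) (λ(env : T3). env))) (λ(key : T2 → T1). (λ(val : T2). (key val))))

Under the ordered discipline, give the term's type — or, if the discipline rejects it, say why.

term : T1
use counts: acc: 1×; req (λ-bound): 1×; env (λ-bound): 1×; key (λ-bound): 1×; val (λ-bound): 1×
left-to-right use order: acc, req, env, key, val
typing: the term checks, with type T1
summary: ordered ✓ | linear ✓ | affine ✓ | relevant ✓ | unrestricted ✓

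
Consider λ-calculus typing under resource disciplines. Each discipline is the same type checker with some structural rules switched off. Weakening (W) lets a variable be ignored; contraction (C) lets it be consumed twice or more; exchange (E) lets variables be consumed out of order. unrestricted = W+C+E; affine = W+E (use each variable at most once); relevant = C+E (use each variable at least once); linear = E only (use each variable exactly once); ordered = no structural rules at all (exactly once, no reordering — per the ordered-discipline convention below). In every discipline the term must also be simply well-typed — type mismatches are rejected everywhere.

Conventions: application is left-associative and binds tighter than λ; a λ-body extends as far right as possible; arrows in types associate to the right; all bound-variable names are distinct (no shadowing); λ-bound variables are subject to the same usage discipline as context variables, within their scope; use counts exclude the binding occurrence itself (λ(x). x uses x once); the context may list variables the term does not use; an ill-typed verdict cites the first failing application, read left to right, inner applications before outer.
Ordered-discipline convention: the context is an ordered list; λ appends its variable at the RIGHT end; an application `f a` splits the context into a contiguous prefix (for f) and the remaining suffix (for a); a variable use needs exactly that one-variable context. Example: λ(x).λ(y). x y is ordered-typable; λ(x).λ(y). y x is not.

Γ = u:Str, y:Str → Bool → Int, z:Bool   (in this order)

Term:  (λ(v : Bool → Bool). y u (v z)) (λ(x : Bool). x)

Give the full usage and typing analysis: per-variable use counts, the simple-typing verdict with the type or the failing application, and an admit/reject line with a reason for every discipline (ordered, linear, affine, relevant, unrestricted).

use counts: u=1; y=1; z=1; v (λ-bound)=1; x (λ-bound)=1
use order (left to right): y, u, v, z, x
typing: well-typed — term : Int
ordered: ✗, no ordered split (uses run y, u, v, z, x)
linear: ✓, single use per variable (u, y, z, v, x)
affine: ✓, u, y, z, v, x: no repeats, contraction unneeded
relevant: ✓, every one of u, y, z, v, x appears
unrestricted: ✓, well-typed at Int; no restrictions here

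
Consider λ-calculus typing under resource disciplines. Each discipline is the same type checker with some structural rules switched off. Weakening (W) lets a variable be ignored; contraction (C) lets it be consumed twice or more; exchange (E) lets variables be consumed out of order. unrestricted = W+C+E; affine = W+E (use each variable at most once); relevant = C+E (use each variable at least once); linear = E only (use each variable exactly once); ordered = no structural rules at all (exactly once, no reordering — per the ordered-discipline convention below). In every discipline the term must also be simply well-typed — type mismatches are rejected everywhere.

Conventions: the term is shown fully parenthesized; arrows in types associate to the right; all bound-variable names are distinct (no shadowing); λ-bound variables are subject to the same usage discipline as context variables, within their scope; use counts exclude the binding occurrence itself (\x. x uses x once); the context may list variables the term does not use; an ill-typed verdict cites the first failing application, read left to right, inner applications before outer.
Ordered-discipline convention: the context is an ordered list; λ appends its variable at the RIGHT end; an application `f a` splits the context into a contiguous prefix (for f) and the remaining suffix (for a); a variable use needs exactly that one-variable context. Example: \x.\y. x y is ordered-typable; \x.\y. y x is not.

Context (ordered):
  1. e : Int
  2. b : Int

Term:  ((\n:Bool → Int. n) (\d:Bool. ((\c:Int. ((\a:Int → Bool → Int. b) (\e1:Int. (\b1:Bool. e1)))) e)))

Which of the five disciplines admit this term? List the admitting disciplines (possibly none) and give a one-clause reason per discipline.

admitted in: affine, unrestricted
use counts: e ×1, b ×1, n (bound) ×1, d (bound) ×0, c (bound) ×0, a (bound) ×0, e1 (bound) ×1, b1 (bound) ×0
uses in reading order: n, b, e1, e
typing: well-typed — term : Bool → Int
ordered: ✗ — d, c, a, b1 left unused
linear: ✗ — d, c, a, b1 left unused
affine: ✓ — no duplicate uses among e, b, n, d, c, a, e1, b1
relevant: ✗ — d, c, a, b1 left unused
unrestricted: ✓ — typability at Bool → Int is all that's needed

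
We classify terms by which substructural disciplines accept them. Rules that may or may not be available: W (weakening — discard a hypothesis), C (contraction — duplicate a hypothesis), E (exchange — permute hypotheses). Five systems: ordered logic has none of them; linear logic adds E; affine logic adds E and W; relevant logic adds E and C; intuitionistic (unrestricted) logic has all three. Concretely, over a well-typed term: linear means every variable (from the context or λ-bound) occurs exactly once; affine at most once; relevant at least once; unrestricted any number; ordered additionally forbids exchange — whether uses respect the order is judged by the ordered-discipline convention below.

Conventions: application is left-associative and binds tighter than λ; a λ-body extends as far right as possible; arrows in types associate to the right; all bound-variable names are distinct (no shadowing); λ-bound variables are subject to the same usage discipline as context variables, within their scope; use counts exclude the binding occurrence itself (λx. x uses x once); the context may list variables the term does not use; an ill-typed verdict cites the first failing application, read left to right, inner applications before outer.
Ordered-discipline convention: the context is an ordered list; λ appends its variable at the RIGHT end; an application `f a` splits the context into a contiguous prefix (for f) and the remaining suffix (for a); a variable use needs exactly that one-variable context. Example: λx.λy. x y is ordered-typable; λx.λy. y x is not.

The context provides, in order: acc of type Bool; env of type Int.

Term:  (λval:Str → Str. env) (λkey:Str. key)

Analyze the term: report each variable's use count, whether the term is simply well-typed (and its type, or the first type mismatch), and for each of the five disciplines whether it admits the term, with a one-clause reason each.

counts: acc: 0×; env: 1×; val (bound): 0×; key (bound): 1×
order of uses: env, key
typing: ✓ — Int
ordered: ✗, acc, val left unused
linear: ✗, acc, val left unused
affine: ✓, none of acc, env, val, key used more than once
relevant: ✗, acc, val left unused
unrestricted: ✓, well-typed at Int; no restrictions here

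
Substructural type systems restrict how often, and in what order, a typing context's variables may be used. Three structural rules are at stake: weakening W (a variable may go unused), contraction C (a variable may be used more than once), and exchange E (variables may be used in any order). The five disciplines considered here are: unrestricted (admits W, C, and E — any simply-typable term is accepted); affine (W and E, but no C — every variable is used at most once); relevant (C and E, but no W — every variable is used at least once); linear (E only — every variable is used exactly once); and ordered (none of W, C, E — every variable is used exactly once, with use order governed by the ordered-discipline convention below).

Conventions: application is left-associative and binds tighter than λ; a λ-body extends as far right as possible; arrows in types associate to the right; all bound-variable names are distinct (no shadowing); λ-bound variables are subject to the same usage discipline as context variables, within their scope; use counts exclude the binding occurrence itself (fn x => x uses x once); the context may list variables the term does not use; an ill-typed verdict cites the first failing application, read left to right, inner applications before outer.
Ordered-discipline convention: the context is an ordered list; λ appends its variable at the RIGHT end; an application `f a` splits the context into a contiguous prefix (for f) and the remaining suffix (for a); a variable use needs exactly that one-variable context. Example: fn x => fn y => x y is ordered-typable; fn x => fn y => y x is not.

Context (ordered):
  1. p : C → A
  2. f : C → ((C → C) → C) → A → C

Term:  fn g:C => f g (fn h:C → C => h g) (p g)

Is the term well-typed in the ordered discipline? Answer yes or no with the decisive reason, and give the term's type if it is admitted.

no — needs contraction — g ×3
variable uses: p: 1×; f: 1×; g (bound): 3×; h (bound): 1×
use order (left to right): f, g, h, g, p, g
typing: well-typed — term : C → C
all disciplines: ordered ✗ · linear ✗ · affine ✗ · relevant ✓ · unrestricted ✓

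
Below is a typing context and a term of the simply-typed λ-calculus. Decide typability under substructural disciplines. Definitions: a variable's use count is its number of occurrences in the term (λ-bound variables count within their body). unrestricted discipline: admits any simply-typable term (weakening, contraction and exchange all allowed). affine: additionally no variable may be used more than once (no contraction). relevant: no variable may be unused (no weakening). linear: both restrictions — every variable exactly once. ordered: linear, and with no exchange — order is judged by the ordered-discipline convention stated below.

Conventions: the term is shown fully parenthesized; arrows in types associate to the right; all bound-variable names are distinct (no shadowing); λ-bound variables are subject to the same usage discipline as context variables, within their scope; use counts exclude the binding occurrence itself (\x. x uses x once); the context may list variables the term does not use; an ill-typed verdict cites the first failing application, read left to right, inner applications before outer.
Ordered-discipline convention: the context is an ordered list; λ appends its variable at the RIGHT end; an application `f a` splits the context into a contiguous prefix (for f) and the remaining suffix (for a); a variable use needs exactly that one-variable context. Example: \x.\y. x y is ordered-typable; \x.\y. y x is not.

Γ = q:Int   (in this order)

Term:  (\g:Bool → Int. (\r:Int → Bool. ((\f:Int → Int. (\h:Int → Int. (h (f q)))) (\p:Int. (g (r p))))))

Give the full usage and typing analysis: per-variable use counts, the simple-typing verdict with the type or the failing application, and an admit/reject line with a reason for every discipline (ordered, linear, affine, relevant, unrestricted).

variable uses: q: 1, g [bound]: 1, r [bound]: 1, f [bound]: 1, h [bound]: 1, p [bound]: 1
order of uses: h, f, q, g, r, p
typing: well-typed — term : (Bool → Int) → (Int → Bool) → (Int → Int) → Int
ordered: ✗, no contiguous prefix/suffix split fits h, f, q, g, r, p
linear: ✓, each of q, g, r, f, h, p used exactly once
affine: ✓, q, g, r, f, h, p: no repeats, contraction unneeded
relevant: ✓, q, g, r, f, h, p: all used, weakening unneeded
unrestricted: ✓, typability at (Bool → Int) → (Int → Bool) → (Int → Int) → Int is all that's needed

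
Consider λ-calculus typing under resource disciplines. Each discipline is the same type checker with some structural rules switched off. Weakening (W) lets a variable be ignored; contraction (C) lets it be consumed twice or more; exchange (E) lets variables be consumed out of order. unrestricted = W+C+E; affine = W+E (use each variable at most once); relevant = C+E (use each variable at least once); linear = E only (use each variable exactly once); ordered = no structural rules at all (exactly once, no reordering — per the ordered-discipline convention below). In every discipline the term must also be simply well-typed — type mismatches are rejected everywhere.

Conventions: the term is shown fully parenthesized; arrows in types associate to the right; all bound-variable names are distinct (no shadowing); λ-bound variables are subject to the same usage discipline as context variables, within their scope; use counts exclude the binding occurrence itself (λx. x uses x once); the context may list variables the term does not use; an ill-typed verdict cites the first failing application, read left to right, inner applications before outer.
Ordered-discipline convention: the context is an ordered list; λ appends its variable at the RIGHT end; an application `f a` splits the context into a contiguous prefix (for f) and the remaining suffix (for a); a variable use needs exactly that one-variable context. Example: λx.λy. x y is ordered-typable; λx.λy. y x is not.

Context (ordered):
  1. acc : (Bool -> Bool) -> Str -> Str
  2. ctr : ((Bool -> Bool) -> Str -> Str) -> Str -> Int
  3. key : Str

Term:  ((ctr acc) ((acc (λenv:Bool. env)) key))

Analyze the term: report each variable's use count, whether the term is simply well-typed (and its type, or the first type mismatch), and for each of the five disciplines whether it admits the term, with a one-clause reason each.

counts: acc: 2×; ctr: 1×; key: 1×; env (λ-bound): 1×
left-to-right use order: ctr, acc, acc, env, key
typing: well-typed at Int
ordered ✗ (repeated use of acc ×2)
linear ✗ (repeated use of acc ×2)
affine ✗ (repeated use of acc ×2)
relevant ✓ (at least one use each (acc, ctr, key, env))
unrestricted ✓ (type-checks (Int) and nothing is barred)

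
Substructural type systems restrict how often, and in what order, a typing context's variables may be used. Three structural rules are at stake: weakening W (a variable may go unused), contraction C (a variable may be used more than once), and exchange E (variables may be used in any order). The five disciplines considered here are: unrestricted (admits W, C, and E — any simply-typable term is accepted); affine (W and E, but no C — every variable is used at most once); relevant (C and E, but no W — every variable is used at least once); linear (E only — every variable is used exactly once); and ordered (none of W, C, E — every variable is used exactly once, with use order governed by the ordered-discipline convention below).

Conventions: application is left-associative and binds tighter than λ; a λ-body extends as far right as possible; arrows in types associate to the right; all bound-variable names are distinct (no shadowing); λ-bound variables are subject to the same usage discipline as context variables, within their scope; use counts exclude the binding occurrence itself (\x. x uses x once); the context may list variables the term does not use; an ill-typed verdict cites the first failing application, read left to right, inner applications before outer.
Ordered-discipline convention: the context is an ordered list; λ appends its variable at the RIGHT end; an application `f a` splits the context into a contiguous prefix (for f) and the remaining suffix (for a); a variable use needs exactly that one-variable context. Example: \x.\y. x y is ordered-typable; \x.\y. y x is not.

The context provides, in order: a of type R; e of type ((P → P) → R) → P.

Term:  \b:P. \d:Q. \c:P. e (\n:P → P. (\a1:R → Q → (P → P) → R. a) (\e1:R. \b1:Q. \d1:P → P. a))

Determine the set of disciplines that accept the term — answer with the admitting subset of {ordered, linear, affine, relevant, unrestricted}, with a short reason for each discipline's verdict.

admitted in: unrestricted
use counts: a=2; e=1; b [bound]=0; d [bound]=0; c [bound]=0; n [bound]=0; a1 [bound]=0; e1 [bound]=0; b1 [bound]=0; d1 [bound]=0
uses in reading order: e, a, a
typing: ✓ — P → Q → P → P
ordered: ✗, repeated use of a ×2; b, d, c, n, a1, e1, b1, d1 never used (weakening)
linear: ✗, repeated use of a ×2; b, d, c, n, a1, e1, b1, d1 never used (weakening)
affine: ✗, repeated use of a ×2
relevant: ✗, b, d, c, n, a1, e1, b1, d1 never used (weakening)
unrestricted: ✓, type-checks (P → Q → P → P) and nothing is barred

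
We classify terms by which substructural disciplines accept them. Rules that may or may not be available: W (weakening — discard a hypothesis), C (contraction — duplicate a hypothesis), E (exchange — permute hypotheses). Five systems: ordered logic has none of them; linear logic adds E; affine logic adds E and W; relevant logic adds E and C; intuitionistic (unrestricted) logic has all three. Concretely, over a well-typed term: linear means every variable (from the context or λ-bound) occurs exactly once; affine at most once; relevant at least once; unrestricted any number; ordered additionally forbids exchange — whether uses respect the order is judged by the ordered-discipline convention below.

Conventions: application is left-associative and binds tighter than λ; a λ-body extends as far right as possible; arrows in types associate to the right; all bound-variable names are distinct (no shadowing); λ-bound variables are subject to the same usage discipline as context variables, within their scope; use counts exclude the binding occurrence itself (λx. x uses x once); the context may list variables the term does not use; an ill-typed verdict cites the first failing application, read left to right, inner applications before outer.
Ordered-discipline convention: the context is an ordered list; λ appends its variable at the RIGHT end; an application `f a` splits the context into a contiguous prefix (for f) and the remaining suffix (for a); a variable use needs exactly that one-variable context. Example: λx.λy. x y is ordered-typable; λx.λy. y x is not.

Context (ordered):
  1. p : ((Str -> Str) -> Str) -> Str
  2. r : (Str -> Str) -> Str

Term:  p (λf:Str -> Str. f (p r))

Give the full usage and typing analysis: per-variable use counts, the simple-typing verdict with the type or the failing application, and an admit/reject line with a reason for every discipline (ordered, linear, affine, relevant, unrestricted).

variable uses: p: 2×; r: 1×; f [bound]: 1×
use order (left to right): p, f, p, r
typing: the term checks, with type Str
ordered: ✗, needs contraction — p ×2
linear: ✗, needs contraction — p ×2
affine: ✗, needs contraction — p ×2
relevant: ✓, p, r, f: all used, weakening unneeded
unrestricted: ✓, simply typable at Str; W, C, E all held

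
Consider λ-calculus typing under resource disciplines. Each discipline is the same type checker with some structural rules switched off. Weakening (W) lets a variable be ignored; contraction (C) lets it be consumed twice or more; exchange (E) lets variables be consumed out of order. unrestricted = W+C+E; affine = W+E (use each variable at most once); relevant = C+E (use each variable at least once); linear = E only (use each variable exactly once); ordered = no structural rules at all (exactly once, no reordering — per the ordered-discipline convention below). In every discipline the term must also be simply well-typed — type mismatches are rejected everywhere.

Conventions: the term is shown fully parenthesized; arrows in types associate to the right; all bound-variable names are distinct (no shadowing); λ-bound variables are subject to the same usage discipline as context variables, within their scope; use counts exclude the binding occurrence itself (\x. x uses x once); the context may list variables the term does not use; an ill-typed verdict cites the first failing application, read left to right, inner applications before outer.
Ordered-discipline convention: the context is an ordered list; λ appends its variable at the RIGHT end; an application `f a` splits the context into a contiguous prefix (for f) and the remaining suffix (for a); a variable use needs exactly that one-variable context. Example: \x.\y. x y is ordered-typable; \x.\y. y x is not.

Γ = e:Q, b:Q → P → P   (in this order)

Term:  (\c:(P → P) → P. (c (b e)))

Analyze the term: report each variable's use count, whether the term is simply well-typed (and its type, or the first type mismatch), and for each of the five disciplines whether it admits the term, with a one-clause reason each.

use counts: e: 1; b: 1; c [bound]: 1
order of uses: c, b, e
typing: the term checks, with type ((P → P) → P) → P
ordered: ✗, no ordered split (uses run c, b, e)
linear: ✓, single use per variable (e, b, c)
affine: ✓, no duplicate uses among e, b, c
relevant: ✓, every one of e, b, c appears
unrestricted: ✓, well-typed at ((P → P) → P) → P; no restrictions here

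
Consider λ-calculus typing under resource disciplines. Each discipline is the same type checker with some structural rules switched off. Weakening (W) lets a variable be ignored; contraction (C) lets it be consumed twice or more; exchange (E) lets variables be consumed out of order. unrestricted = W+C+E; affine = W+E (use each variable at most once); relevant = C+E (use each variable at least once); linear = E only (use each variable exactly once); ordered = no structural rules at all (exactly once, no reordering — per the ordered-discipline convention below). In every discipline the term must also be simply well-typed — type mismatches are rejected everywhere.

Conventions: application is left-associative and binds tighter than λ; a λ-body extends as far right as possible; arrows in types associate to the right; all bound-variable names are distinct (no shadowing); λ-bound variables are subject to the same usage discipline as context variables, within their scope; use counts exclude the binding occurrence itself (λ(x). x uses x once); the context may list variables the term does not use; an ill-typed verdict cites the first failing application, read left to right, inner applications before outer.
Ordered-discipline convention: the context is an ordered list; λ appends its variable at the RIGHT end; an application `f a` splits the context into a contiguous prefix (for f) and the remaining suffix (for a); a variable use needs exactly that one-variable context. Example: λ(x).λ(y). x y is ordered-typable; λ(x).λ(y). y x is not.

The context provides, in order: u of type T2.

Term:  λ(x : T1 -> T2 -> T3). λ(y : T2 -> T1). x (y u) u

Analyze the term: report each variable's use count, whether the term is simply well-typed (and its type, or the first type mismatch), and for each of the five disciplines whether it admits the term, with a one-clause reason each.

usage: u=2, x (bound)=1, y (bound)=1
left-to-right use order: x, y, u, u
typing: ✓ — (T1 -> T2 -> T3) -> (T2 -> T1) -> T3
ordered ✗ (u ×2 used more than once (contraction))
linear ✗ (u ×2 used more than once (contraction))
affine ✗ (u ×2 used more than once (contraction))
relevant ✓ (u, x, y: all used, weakening unneeded)
unrestricted ✓ (typability at (T1 -> T2 -> T3) -> (T2 -> T1) -> T3 is all that's needed)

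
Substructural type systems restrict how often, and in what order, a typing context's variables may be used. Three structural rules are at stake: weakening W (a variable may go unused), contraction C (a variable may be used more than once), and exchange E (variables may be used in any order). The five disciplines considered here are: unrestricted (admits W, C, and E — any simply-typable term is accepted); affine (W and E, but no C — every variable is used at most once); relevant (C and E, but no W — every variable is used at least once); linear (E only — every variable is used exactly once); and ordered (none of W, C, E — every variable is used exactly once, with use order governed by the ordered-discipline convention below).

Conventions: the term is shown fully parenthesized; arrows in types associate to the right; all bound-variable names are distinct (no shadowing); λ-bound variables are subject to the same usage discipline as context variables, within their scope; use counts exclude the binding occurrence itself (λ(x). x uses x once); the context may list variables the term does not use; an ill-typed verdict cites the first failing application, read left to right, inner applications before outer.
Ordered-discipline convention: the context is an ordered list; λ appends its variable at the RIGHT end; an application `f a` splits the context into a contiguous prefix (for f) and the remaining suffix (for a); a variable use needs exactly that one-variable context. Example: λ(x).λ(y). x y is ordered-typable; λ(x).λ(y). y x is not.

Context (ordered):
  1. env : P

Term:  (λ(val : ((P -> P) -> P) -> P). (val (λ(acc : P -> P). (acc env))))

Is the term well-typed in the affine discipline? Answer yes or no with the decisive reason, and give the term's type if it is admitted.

yes — no duplicate uses among env, val, acc; term : (((P -> P) -> P) -> P) -> P
variable uses: env: 1, val (λ-bound): 1, acc (λ-bound): 1
order of uses: val, acc, env
typing: ✓ — (((P -> P) -> P) -> P) -> P
summary: ordered ✗; linear ✓; affine ✓; relevant ✓; unrestricted ✓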